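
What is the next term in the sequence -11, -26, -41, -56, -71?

Differences: -26 - -11 = -15
This is an arithmetic sequence with common difference d = -15.
Next term = -71 + -15 = -86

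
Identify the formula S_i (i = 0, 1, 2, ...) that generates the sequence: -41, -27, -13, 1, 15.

Check differences: -27 - -41 = 14
-13 - -27 = 14
Common difference d = 14.
First term a = -41.
Formula: S_i = -41 + 14*i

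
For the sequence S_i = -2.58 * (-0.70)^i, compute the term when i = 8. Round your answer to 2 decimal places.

S_8 = -2.58 * (-0.7)^8 ≈ -2.58 * 0.0576 ≈ -0.15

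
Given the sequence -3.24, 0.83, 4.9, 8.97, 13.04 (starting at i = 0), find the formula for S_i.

Check differences: 0.83 - -3.24 = 4.07
4.9 - 0.83 = 4.07
Common difference d = 4.07.
First term a = -3.24.
Formula: S_i = -3.24 + 4.07*i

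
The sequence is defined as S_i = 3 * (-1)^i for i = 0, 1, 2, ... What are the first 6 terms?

This is a geometric sequence.
i=0: S_0 = 3 * (-1)^0 = 3
i=1: S_1 = 3 * (-1)^1 = -3
i=2: S_2 = 3 * (-1)^2 = 3
i=3: S_3 = 3 * (-1)^3 = -3
i=4: S_4 = 3 * (-1)^4 = 3
i=5: S_5 = 3 * (-1)^5 = -3
The first 6 terms are: [3, -3, 3, -3, 3, -3]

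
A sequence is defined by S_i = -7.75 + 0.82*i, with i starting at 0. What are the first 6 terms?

This is an arithmetic sequence.
i=0: S_0 = -7.75 + 0.82*0 = -7.75
i=1: S_1 = -7.75 + 0.82*1 = -6.93
i=2: S_2 = -7.75 + 0.82*2 = -6.11
i=3: S_3 = -7.75 + 0.82*3 = -5.29
i=4: S_4 = -7.75 + 0.82*4 = -4.47
i=5: S_5 = -7.75 + 0.82*5 = -3.65
The first 6 terms are: [-7.75, -6.93, -6.11, -5.29, -4.47, -3.65]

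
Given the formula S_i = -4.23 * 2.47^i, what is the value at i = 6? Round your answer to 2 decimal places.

S_6 = -4.23 * 2.47^6 ≈ -4.23 * 227.0815 ≈ -960.55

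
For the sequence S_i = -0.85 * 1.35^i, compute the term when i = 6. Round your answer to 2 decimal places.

S_6 = -0.85 * 1.35^6 ≈ -0.85 * 6.0534 ≈ -5.15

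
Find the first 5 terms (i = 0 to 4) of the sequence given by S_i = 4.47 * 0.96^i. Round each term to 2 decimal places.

This is a geometric sequence.
i=0: S_0 = 4.47 * 0.96^0 = 4.47
i=1: S_1 = 4.47 * 0.96^1 ≈ 4.29
i=2: S_2 = 4.47 * 0.96^2 ≈ 4.12
i=3: S_3 = 4.47 * 0.96^3 ≈ 3.95
i=4: S_4 = 4.47 * 0.96^4 ≈ 3.8
The first 5 terms are: [4.47, 4.29, 4.12, 3.95, 3.8]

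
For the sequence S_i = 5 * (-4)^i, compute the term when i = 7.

S_7 = 5 * (-4)^7 = 5 * -16384 = -81920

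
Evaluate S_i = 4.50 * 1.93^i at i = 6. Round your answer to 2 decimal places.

S_6 = 4.5 * 1.93^6 ≈ 4.5 * 51.6825 ≈ 232.57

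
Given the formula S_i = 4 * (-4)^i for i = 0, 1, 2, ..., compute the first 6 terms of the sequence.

This is a geometric sequence.
i=0: S_0 = 4 * (-4)^0 = 4
i=1: S_1 = 4 * (-4)^1 = -16
i=2: S_2 = 4 * (-4)^2 = 64
i=3: S_3 = 4 * (-4)^3 = -256
i=4: S_4 = 4 * (-4)^4 = 1024
i=5: S_5 = 4 * (-4)^5 = -4096
The first 6 terms are: [4, -16, 64, -256, 1024, -4096]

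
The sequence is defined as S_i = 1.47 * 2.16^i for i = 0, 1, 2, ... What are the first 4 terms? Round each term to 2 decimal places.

This is a geometric sequence.
i=0: S_0 = 1.47 * 2.16^0 = 1.47
i=1: S_1 = 1.47 * 2.16^1 ≈ 3.18
i=2: S_2 = 1.47 * 2.16^2 ≈ 6.86
i=3: S_3 = 1.47 * 2.16^3 ≈ 14.81
The first 4 terms are: [1.47, 3.18, 6.86, 14.81]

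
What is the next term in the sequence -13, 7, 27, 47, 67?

Differences: 7 - -13 = 20
This is an arithmetic sequence with common difference d = 20.
Next term = 67 + 20 = 87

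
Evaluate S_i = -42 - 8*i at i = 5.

S_5 = -42 + -8*5 = -42 + -40 = -82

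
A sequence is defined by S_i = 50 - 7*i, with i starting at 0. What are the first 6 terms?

This is an arithmetic sequence.
i=0: S_0 = 50 + -7*0 = 50
i=1: S_1 = 50 + -7*1 = 43
i=2: S_2 = 50 + -7*2 = 36
i=3: S_3 = 50 + -7*3 = 29
i=4: S_4 = 50 + -7*4 = 22
i=5: S_5 = 50 + -7*5 = 15
The first 6 terms are: [50, 43, 36, 29, 22, 15]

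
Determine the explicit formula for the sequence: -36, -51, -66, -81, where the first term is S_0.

Check differences: -51 - -36 = -15
-66 - -51 = -15
Common difference d = -15.
First term a = -36.
Formula: S_i = -36 - 15*i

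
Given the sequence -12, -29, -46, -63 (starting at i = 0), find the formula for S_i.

Check differences: -29 - -12 = -17
-46 - -29 = -17
Common difference d = -17.
First term a = -12.
Formula: S_i = -12 - 17*i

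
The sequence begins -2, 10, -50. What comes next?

Ratios: 10 / -2 = -5.0
This is a geometric sequence with common ratio r = -5.
Next term = -50 * -5 = 250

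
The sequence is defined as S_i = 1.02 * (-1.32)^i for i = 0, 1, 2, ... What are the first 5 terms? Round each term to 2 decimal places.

This is a geometric sequence.
i=0: S_0 = 1.02 * (-1.32)^0 = 1.02
i=1: S_1 = 1.02 * (-1.32)^1 ≈ -1.35
i=2: S_2 = 1.02 * (-1.32)^2 ≈ 1.78
i=3: S_3 = 1.02 * (-1.32)^3 ≈ -2.35
i=4: S_4 = 1.02 * (-1.32)^4 ≈ 3.1
The first 5 terms are: [1.02, -1.35, 1.78, -2.35, 3.1]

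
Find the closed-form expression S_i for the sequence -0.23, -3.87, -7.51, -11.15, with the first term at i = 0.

Check differences: -3.87 - -0.23 = -3.64
-7.51 - -3.87 = -3.64
Common difference d = -3.64.
First term a = -0.23.
Formula: S_i = -0.23 - 3.64*i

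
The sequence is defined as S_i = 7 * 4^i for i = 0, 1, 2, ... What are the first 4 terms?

This is a geometric sequence.
i=0: S_0 = 7 * 4^0 = 7
i=1: S_1 = 7 * 4^1 = 28
i=2: S_2 = 7 * 4^2 = 112
i=3: S_3 = 7 * 4^3 = 448
The first 4 terms are: [7, 28, 112, 448]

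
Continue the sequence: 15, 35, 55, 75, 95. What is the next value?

Differences: 35 - 15 = 20
This is an arithmetic sequence with common difference d = 20.
Next term = 95 + 20 = 115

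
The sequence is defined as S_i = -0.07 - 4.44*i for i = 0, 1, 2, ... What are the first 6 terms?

This is an arithmetic sequence.
i=0: S_0 = -0.07 + -4.44*0 = -0.07
i=1: S_1 = -0.07 + -4.44*1 = -4.51
i=2: S_2 = -0.07 + -4.44*2 = -8.95
i=3: S_3 = -0.07 + -4.44*3 = -13.39
i=4: S_4 = -0.07 + -4.44*4 = -17.83
i=5: S_5 = -0.07 + -4.44*5 = -22.27
The first 6 terms are: [-0.07, -4.51, -8.95, -13.39, -17.83, -22.27]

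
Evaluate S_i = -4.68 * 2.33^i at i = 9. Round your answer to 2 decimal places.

S_9 = -4.68 * 2.33^9 ≈ -4.68 * 2023.9664 ≈ -9472.16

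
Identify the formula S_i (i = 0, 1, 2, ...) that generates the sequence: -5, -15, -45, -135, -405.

Check ratios: -15 / -5 = 3.0
Common ratio r = 3.
First term a = -5.
Formula: S_i = -5 * 3^i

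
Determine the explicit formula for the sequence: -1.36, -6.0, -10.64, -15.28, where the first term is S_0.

Check differences: -6.0 - -1.36 = -4.64
-10.64 - -6.0 = -4.64
Common difference d = -4.64.
First term a = -1.36.
Formula: S_i = -1.36 - 4.64*i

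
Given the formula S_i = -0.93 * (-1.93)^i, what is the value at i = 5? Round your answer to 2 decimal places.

S_5 = -0.93 * (-1.93)^5 ≈ -0.93 * -26.7785 ≈ 24.9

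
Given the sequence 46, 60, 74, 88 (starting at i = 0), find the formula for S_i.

Check differences: 60 - 46 = 14
74 - 60 = 14
Common difference d = 14.
First term a = 46.
Formula: S_i = 46 + 14*i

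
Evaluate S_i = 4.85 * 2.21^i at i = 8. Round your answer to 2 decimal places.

S_8 = 4.85 * 2.21^8 ≈ 4.85 * 569.034 ≈ 2759.81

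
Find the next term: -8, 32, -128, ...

Ratios: 32 / -8 = -4.0
This is a geometric sequence with common ratio r = -4.
Next term = -128 * -4 = 512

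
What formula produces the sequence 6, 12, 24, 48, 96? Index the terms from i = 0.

Check ratios: 12 / 6 = 2.0
Common ratio r = 2.
First term a = 6.
Formula: S_i = 6 * 2^i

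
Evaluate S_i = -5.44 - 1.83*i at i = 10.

S_10 = -5.44 + -1.83*10 = -5.44 + -18.3 = -23.74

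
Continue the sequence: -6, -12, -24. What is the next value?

Ratios: -12 / -6 = 2.0
This is a geometric sequence with common ratio r = 2.
Next term = -24 * 2 = -48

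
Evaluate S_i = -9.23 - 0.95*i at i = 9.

S_9 = -9.23 + -0.95*9 = -9.23 + -8.55 = -17.78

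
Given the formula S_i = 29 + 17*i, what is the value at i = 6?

S_6 = 29 + 17*6 = 29 + 102 = 131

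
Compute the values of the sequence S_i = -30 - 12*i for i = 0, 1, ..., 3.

This is an arithmetic sequence.
i=0: S_0 = -30 + -12*0 = -30
i=1: S_1 = -30 + -12*1 = -42
i=2: S_2 = -30 + -12*2 = -54
i=3: S_3 = -30 + -12*3 = -66
The first 4 terms are: [-30, -42, -54, -66]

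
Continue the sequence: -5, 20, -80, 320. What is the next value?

Ratios: 20 / -5 = -4.0
This is a geometric sequence with common ratio r = -4.
Next term = 320 * -4 = -1280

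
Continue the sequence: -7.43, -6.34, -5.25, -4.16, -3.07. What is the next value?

Differences: -6.34 - -7.43 = 1.09
This is an arithmetic sequence with common difference d = 1.09.
Next term = -3.07 + 1.09 = -1.98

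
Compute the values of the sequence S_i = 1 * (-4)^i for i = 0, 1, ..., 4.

This is a geometric sequence.
i=0: S_0 = 1 * (-4)^0 = 1
i=1: S_1 = 1 * (-4)^1 = -4
i=2: S_2 = 1 * (-4)^2 = 16
i=3: S_3 = 1 * (-4)^3 = -64
i=4: S_4 = 1 * (-4)^4 = 256
The first 5 terms are: [1, -4, 16, -64, 256]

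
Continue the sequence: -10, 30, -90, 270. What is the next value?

Ratios: 30 / -10 = -3.0
This is a geometric sequence with common ratio r = -3.
Next term = 270 * -3 = -810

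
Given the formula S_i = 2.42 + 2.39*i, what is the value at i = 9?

S_9 = 2.42 + 2.39*9 = 2.42 + 21.51 = 23.93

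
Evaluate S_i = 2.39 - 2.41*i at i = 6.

S_6 = 2.39 + -2.41*6 = 2.39 + -14.46 = -12.07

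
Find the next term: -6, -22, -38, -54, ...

Differences: -22 - -6 = -16
This is an arithmetic sequence with common difference d = -16.
Next term = -54 + -16 = -70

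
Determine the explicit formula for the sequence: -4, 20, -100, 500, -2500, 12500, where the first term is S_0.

Check ratios: 20 / -4 = -5.0
Common ratio r = -5.
First term a = -4.
Formula: S_i = -4 * (-5)^i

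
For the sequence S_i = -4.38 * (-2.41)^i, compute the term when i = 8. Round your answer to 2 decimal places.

S_8 = -4.38 * (-2.41)^8 ≈ -4.38 * 1137.9845 ≈ -4984.37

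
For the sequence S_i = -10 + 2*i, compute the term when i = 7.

S_7 = -10 + 2*7 = -10 + 14 = 4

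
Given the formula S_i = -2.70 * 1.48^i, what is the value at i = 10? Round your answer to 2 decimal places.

S_10 = -2.7 * 1.48^10 ≈ -2.7 * 50.4217 ≈ -136.14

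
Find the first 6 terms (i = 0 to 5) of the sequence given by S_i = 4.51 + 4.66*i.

This is an arithmetic sequence.
i=0: S_0 = 4.51 + 4.66*0 = 4.51
i=1: S_1 = 4.51 + 4.66*1 = 9.17
i=2: S_2 = 4.51 + 4.66*2 = 13.83
i=3: S_3 = 4.51 + 4.66*3 = 18.49
i=4: S_4 = 4.51 + 4.66*4 = 23.15
i=5: S_5 = 4.51 + 4.66*5 = 27.81
The first 6 terms are: [4.51, 9.17, 13.83, 18.49, 23.15, 27.81]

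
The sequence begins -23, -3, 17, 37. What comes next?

Differences: -3 - -23 = 20
This is an arithmetic sequence with common difference d = 20.
Next term = 37 + 20 = 57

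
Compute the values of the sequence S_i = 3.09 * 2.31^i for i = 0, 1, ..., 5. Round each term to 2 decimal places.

This is a geometric sequence.
i=0: S_0 = 3.09 * 2.31^0 = 3.09
i=1: S_1 = 3.09 * 2.31^1 ≈ 7.14
i=2: S_2 = 3.09 * 2.31^2 ≈ 16.49
i=3: S_3 = 3.09 * 2.31^3 ≈ 38.09
i=4: S_4 = 3.09 * 2.31^4 ≈ 87.98
i=5: S_5 = 3.09 * 2.31^5 ≈ 203.24
The first 6 terms are: [3.09, 7.14, 16.49, 38.09, 87.98, 203.24]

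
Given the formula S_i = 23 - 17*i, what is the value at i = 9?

S_9 = 23 + -17*9 = 23 + -153 = -130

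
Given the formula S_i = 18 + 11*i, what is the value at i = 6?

S_6 = 18 + 11*6 = 18 + 66 = 84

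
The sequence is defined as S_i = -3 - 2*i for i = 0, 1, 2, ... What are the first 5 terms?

This is an arithmetic sequence.
i=0: S_0 = -3 + -2*0 = -3
i=1: S_1 = -3 + -2*1 = -5
i=2: S_2 = -3 + -2*2 = -7
i=3: S_3 = -3 + -2*3 = -9
i=4: S_4 = -3 + -2*4 = -11
The first 5 terms are: [-3, -5, -7, -9, -11]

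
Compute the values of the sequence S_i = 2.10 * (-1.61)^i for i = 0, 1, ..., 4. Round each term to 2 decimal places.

This is a geometric sequence.
i=0: S_0 = 2.1 * (-1.61)^0 = 2.1
i=1: S_1 = 2.1 * (-1.61)^1 ≈ -3.38
i=2: S_2 = 2.1 * (-1.61)^2 ≈ 5.44
i=3: S_3 = 2.1 * (-1.61)^3 ≈ -8.76
i=4: S_4 = 2.1 * (-1.61)^4 ≈ 14.11
The first 5 terms are: [2.1, -3.38, 5.44, -8.76, 14.11]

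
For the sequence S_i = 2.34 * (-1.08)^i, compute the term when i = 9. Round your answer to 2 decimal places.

S_9 = 2.34 * (-1.08)^9 ≈ 2.34 * -1.999 ≈ -4.68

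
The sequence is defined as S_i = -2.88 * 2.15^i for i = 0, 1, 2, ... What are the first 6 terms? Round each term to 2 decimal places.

This is a geometric sequence.
i=0: S_0 = -2.88 * 2.15^0 = -2.88
i=1: S_1 = -2.88 * 2.15^1 ≈ -6.19
i=2: S_2 = -2.88 * 2.15^2 ≈ -13.31
i=3: S_3 = -2.88 * 2.15^3 ≈ -28.62
i=4: S_4 = -2.88 * 2.15^4 ≈ -61.54
i=5: S_5 = -2.88 * 2.15^5 ≈ -132.31
The first 6 terms are: [-2.88, -6.19, -13.31, -28.62, -61.54, -132.31]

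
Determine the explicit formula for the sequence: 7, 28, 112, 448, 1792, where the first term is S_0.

Check ratios: 28 / 7 = 4.0
Common ratio r = 4.
First term a = 7.
Formula: S_i = 7 * 4^i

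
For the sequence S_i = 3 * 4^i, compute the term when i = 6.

S_6 = 3 * 4^6 = 3 * 4096 = 12288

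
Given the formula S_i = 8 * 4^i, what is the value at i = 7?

S_7 = 8 * 4^7 = 8 * 16384 = 131072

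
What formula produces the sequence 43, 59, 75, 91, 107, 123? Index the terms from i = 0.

Check differences: 59 - 43 = 16
75 - 59 = 16
Common difference d = 16.
First term a = 43.
Formula: S_i = 43 + 16*i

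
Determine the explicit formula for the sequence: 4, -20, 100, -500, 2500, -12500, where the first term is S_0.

Check ratios: -20 / 4 = -5.0
Common ratio r = -5.
First term a = 4.
Formula: S_i = 4 * (-5)^i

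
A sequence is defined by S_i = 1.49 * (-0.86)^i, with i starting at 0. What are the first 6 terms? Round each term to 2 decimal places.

This is a geometric sequence.
i=0: S_0 = 1.49 * (-0.86)^0 = 1.49
i=1: S_1 = 1.49 * (-0.86)^1 ≈ -1.28
i=2: S_2 = 1.49 * (-0.86)^2 ≈ 1.1
i=3: S_3 = 1.49 * (-0.86)^3 ≈ -0.95
i=4: S_4 = 1.49 * (-0.86)^4 ≈ 0.82
i=5: S_5 = 1.49 * (-0.86)^5 ≈ -0.7
The first 6 terms are: [1.49, -1.28, 1.1, -0.95, 0.82, -0.7]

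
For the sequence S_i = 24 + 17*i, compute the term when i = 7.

S_7 = 24 + 17*7 = 24 + 119 = 143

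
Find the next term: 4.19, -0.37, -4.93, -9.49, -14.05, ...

Differences: -0.37 - 4.19 = -4.56
This is an arithmetic sequence with common difference d = -4.56.
Next term = -14.05 + -4.56 = -18.61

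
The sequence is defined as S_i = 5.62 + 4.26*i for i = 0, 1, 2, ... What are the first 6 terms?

This is an arithmetic sequence.
i=0: S_0 = 5.62 + 4.26*0 = 5.62
i=1: S_1 = 5.62 + 4.26*1 = 9.88
i=2: S_2 = 5.62 + 4.26*2 = 14.14
i=3: S_3 = 5.62 + 4.26*3 = 18.4
i=4: S_4 = 5.62 + 4.26*4 = 22.66
i=5: S_5 = 5.62 + 4.26*5 = 26.92
The first 6 terms are: [5.62, 9.88, 14.14, 18.4, 22.66, 26.92]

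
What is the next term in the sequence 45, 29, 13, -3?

Differences: 29 - 45 = -16
This is an arithmetic sequence with common difference d = -16.
Next term = -3 + -16 = -19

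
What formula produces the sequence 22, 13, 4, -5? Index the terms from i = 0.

Check differences: 13 - 22 = -9
4 - 13 = -9
Common difference d = -9.
First term a = 22.
Formula: S_i = 22 - 9*i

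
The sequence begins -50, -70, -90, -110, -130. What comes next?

Differences: -70 - -50 = -20
This is an arithmetic sequence with common difference d = -20.
Next term = -130 + -20 = -150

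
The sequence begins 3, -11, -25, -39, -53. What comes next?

Differences: -11 - 3 = -14
This is an arithmetic sequence with common difference d = -14.
Next term = -53 + -14 = -67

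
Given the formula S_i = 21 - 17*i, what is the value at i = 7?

S_7 = 21 + -17*7 = 21 + -119 = -98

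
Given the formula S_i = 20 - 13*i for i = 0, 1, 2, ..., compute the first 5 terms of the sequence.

This is an arithmetic sequence.
i=0: S_0 = 20 + -13*0 = 20
i=1: S_1 = 20 + -13*1 = 7
i=2: S_2 = 20 + -13*2 = -6
i=3: S_3 = 20 + -13*3 = -19
i=4: S_4 = 20 + -13*4 = -32
The first 5 terms are: [20, 7, -6, -19, -32]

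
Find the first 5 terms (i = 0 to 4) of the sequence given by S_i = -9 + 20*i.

This is an arithmetic sequence.
i=0: S_0 = -9 + 20*0 = -9
i=1: S_1 = -9 + 20*1 = 11
i=2: S_2 = -9 + 20*2 = 31
i=3: S_3 = -9 + 20*3 = 51
i=4: S_4 = -9 + 20*4 = 71
The first 5 terms are: [-9, 11, 31, 51, 71]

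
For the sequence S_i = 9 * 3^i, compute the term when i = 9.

S_9 = 9 * 3^9 = 9 * 19683 = 177147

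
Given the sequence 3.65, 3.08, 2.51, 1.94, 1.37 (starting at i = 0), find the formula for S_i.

Check differences: 3.08 - 3.65 = -0.57
2.51 - 3.08 = -0.57
Common difference d = -0.57.
First term a = 3.65.
Formula: S_i = 3.65 - 0.57*i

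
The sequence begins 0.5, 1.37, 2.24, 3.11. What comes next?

Differences: 1.37 - 0.5 = 0.87
This is an arithmetic sequence with common difference d = 0.87.
Next term = 3.11 + 0.87 = 3.98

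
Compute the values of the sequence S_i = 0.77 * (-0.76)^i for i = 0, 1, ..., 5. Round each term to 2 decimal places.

This is a geometric sequence.
i=0: S_0 = 0.77 * (-0.76)^0 = 0.77
i=1: S_1 = 0.77 * (-0.76)^1 ≈ -0.59
i=2: S_2 = 0.77 * (-0.76)^2 ≈ 0.44
i=3: S_3 = 0.77 * (-0.76)^3 ≈ -0.34
i=4: S_4 = 0.77 * (-0.76)^4 ≈ 0.26
i=5: S_5 = 0.77 * (-0.76)^5 ≈ -0.2
The first 6 terms are: [0.77, -0.59, 0.44, -0.34, 0.26, -0.2]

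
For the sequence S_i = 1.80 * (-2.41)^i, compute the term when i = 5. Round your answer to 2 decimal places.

S_5 = 1.8 * (-2.41)^5 ≈ 1.8 * -81.299 ≈ -146.34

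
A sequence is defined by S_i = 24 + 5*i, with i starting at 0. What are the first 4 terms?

This is an arithmetic sequence.
i=0: S_0 = 24 + 5*0 = 24
i=1: S_1 = 24 + 5*1 = 29
i=2: S_2 = 24 + 5*2 = 34
i=3: S_3 = 24 + 5*3 = 39
The first 4 terms are: [24, 29, 34, 39]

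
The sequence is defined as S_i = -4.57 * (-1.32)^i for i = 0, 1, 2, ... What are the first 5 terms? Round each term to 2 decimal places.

This is a geometric sequence.
i=0: S_0 = -4.57 * (-1.32)^0 = -4.57
i=1: S_1 = -4.57 * (-1.32)^1 ≈ 6.03
i=2: S_2 = -4.57 * (-1.32)^2 ≈ -7.96
i=3: S_3 = -4.57 * (-1.32)^3 ≈ 10.51
i=4: S_4 = -4.57 * (-1.32)^4 ≈ -13.87
The first 5 terms are: [-4.57, 6.03, -7.96, 10.51, -13.87]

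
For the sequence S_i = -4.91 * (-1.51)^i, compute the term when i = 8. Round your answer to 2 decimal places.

S_8 = -4.91 * (-1.51)^8 ≈ -4.91 * 27.0281 ≈ -132.71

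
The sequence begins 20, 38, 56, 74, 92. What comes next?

Differences: 38 - 20 = 18
This is an arithmetic sequence with common difference d = 18.
Next term = 92 + 18 = 110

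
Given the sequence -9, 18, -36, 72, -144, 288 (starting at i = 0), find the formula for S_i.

Check ratios: 18 / -9 = -2.0
Common ratio r = -2.
First term a = -9.
Formula: S_i = -9 * (-2)^i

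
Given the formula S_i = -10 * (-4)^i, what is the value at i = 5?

S_5 = -10 * (-4)^5 = -10 * -1024 = 10240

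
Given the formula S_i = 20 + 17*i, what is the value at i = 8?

S_8 = 20 + 17*8 = 20 + 136 = 156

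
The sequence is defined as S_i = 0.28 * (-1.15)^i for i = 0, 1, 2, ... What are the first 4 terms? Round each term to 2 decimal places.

This is a geometric sequence.
i=0: S_0 = 0.28 * (-1.15)^0 = 0.28
i=1: S_1 = 0.28 * (-1.15)^1 ≈ -0.32
i=2: S_2 = 0.28 * (-1.15)^2 ≈ 0.37
i=3: S_3 = 0.28 * (-1.15)^3 ≈ -0.43
The first 4 terms are: [0.28, -0.32, 0.37, -0.43]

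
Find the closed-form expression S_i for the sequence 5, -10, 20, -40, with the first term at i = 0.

Check ratios: -10 / 5 = -2.0
Common ratio r = -2.
First term a = 5.
Formula: S_i = 5 * (-2)^i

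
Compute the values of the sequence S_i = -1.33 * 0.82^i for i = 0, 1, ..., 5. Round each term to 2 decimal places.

This is a geometric sequence.
i=0: S_0 = -1.33 * 0.82^0 = -1.33
i=1: S_1 = -1.33 * 0.82^1 ≈ -1.09
i=2: S_2 = -1.33 * 0.82^2 ≈ -0.89
i=3: S_3 = -1.33 * 0.82^3 ≈ -0.73
i=4: S_4 = -1.33 * 0.82^4 ≈ -0.6
i=5: S_5 = -1.33 * 0.82^5 ≈ -0.49
The first 6 terms are: [-1.33, -1.09, -0.89, -0.73, -0.6, -0.49]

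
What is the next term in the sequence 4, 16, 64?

Ratios: 16 / 4 = 4.0
This is a geometric sequence with common ratio r = 4.
Next term = 64 * 4 = 256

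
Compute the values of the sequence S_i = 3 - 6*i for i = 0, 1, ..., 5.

This is an arithmetic sequence.
i=0: S_0 = 3 + -6*0 = 3
i=1: S_1 = 3 + -6*1 = -3
i=2: S_2 = 3 + -6*2 = -9
i=3: S_3 = 3 + -6*3 = -15
i=4: S_4 = 3 + -6*4 = -21
i=5: S_5 = 3 + -6*5 = -27
The first 6 terms are: [3, -3, -9, -15, -21, -27]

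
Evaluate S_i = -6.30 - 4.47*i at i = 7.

S_7 = -6.3 + -4.47*7 = -6.3 + -31.29 = -37.59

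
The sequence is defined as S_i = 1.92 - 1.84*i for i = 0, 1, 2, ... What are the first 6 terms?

This is an arithmetic sequence.
i=0: S_0 = 1.92 + -1.84*0 = 1.92
i=1: S_1 = 1.92 + -1.84*1 = 0.08
i=2: S_2 = 1.92 + -1.84*2 = -1.76
i=3: S_3 = 1.92 + -1.84*3 = -3.6
i=4: S_4 = 1.92 + -1.84*4 = -5.44
i=5: S_5 = 1.92 + -1.84*5 = -7.28
The first 6 terms are: [1.92, 0.08, -1.76, -3.6, -5.44, -7.28]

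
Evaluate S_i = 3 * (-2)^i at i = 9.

S_9 = 3 * (-2)^9 = 3 * -512 = -1536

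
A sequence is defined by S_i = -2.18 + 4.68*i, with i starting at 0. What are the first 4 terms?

This is an arithmetic sequence.
i=0: S_0 = -2.18 + 4.68*0 = -2.18
i=1: S_1 = -2.18 + 4.68*1 = 2.5
i=2: S_2 = -2.18 + 4.68*2 = 7.18
i=3: S_3 = -2.18 + 4.68*3 = 11.86
The first 4 terms are: [-2.18, 2.5, 7.18, 11.86]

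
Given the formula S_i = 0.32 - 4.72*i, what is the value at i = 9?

S_9 = 0.32 + -4.72*9 = 0.32 + -42.48 = -42.16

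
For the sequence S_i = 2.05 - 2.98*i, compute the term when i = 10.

S_10 = 2.05 + -2.98*10 = 2.05 + -29.8 = -27.75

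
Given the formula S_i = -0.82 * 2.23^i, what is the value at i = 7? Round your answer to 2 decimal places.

S_7 = -0.82 * 2.23^7 ≈ -0.82 * 274.242 ≈ -224.88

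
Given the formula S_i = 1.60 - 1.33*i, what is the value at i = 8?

S_8 = 1.6 + -1.33*8 = 1.6 + -10.64 = -9.04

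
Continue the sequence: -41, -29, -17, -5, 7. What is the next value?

Differences: -29 - -41 = 12
This is an arithmetic sequence with common difference d = 12.
Next term = 7 + 12 = 19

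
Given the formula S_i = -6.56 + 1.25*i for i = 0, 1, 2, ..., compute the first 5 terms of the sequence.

This is an arithmetic sequence.
i=0: S_0 = -6.56 + 1.25*0 = -6.56
i=1: S_1 = -6.56 + 1.25*1 = -5.31
i=2: S_2 = -6.56 + 1.25*2 = -4.06
i=3: S_3 = -6.56 + 1.25*3 = -2.81
i=4: S_4 = -6.56 + 1.25*4 = -1.56
The first 5 terms are: [-6.56, -5.31, -4.06, -2.81, -1.56]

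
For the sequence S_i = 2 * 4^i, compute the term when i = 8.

S_8 = 2 * 4^8 = 2 * 65536 = 131072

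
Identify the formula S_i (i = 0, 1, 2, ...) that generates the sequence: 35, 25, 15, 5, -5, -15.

Check differences: 25 - 35 = -10
15 - 25 = -10
Common difference d = -10.
First term a = 35.
Formula: S_i = 35 - 10*i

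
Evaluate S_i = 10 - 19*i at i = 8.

S_8 = 10 + -19*8 = 10 + -152 = -142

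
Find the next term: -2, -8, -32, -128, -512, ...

Ratios: -8 / -2 = 4.0
This is a geometric sequence with common ratio r = 4.
Next term = -512 * 4 = -2048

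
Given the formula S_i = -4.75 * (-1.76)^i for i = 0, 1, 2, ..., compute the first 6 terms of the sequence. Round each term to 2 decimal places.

This is a geometric sequence.
i=0: S_0 = -4.75 * (-1.76)^0 = -4.75
i=1: S_1 = -4.75 * (-1.76)^1 = 8.36
i=2: S_2 = -4.75 * (-1.76)^2 ≈ -14.71
i=3: S_3 = -4.75 * (-1.76)^3 ≈ 25.9
i=4: S_4 = -4.75 * (-1.76)^4 ≈ -45.58
i=5: S_5 = -4.75 * (-1.76)^5 ≈ 80.22
The first 6 terms are: [-4.75, 8.36, -14.71, 25.9, -45.58, 80.22]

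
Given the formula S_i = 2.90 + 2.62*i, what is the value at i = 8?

S_8 = 2.9 + 2.62*8 = 2.9 + 20.96 = 23.86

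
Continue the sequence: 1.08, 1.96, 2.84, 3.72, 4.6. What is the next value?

Differences: 1.96 - 1.08 = 0.88
This is an arithmetic sequence with common difference d = 0.88.
Next term = 4.6 + 0.88 = 5.48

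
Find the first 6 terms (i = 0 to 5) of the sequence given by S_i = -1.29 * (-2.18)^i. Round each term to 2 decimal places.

This is a geometric sequence.
i=0: S_0 = -1.29 * (-2.18)^0 = -1.29
i=1: S_1 = -1.29 * (-2.18)^1 ≈ 2.81
i=2: S_2 = -1.29 * (-2.18)^2 ≈ -6.13
i=3: S_3 = -1.29 * (-2.18)^3 ≈ 13.36
i=4: S_4 = -1.29 * (-2.18)^4 ≈ -29.14
i=5: S_5 = -1.29 * (-2.18)^5 ≈ 63.51
The first 6 terms are: [-1.29, 2.81, -6.13, 13.36, -29.14, 63.51]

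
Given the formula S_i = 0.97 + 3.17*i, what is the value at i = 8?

S_8 = 0.97 + 3.17*8 = 0.97 + 25.36 = 26.33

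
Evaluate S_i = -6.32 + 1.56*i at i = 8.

S_8 = -6.32 + 1.56*8 = -6.32 + 12.48 = 6.16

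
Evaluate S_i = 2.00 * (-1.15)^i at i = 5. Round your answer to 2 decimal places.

S_5 = 2.0 * (-1.15)^5 ≈ 2.0 * -2.0114 ≈ -4.02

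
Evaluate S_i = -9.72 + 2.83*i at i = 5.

S_5 = -9.72 + 2.83*5 = -9.72 + 14.15 = 4.43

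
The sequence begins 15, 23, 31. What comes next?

Differences: 23 - 15 = 8
This is an arithmetic sequence with common difference d = 8.
Next term = 31 + 8 = 39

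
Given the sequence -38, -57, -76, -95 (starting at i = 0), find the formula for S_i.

Check differences: -57 - -38 = -19
-76 - -57 = -19
Common difference d = -19.
First term a = -38.
Formula: S_i = -38 - 19*i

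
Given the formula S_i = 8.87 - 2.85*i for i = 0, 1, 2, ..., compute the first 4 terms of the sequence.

This is an arithmetic sequence.
i=0: S_0 = 8.87 + -2.85*0 = 8.87
i=1: S_1 = 8.87 + -2.85*1 = 6.02
i=2: S_2 = 8.87 + -2.85*2 = 3.17
i=3: S_3 = 8.87 + -2.85*3 = 0.32
The first 4 terms are: [8.87, 6.02, 3.17, 0.32]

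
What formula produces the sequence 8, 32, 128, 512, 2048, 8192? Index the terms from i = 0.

Check ratios: 32 / 8 = 4.0
Common ratio r = 4.
First term a = 8.
Formula: S_i = 8 * 4^i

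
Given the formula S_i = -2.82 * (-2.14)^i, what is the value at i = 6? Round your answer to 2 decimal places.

S_6 = -2.82 * (-2.14)^6 ≈ -2.82 * 96.0467 ≈ -270.85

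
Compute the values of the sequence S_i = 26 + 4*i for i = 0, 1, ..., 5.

This is an arithmetic sequence.
i=0: S_0 = 26 + 4*0 = 26
i=1: S_1 = 26 + 4*1 = 30
i=2: S_2 = 26 + 4*2 = 34
i=3: S_3 = 26 + 4*3 = 38
i=4: S_4 = 26 + 4*4 = 42
i=5: S_5 = 26 + 4*5 = 46
The first 6 terms are: [26, 30, 34, 38, 42, 46]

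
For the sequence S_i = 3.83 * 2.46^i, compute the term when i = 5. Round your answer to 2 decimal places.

S_5 = 3.83 * 2.46^5 ≈ 3.83 * 90.0898 ≈ 345.04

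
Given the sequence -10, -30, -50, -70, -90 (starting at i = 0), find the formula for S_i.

Check differences: -30 - -10 = -20
-50 - -30 = -20
Common difference d = -20.
First term a = -10.
Formula: S_i = -10 - 20*i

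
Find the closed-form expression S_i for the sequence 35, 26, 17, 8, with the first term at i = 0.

Check differences: 26 - 35 = -9
17 - 26 = -9
Common difference d = -9.
First term a = 35.
Formula: S_i = 35 - 9*i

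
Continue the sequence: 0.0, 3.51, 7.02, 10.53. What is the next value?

Differences: 3.51 - 0.0 = 3.51
This is an arithmetic sequence with common difference d = 3.51.
Next term = 10.53 + 3.51 = 14.04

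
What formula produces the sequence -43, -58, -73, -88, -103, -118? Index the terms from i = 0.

Check differences: -58 - -43 = -15
-73 - -58 = -15
Common difference d = -15.
First term a = -43.
Formula: S_i = -43 - 15*i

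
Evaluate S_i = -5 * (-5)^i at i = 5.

S_5 = -5 * (-5)^5 = -5 * -3125 = 15625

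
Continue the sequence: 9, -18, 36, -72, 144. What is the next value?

Ratios: -18 / 9 = -2.0
This is a geometric sequence with common ratio r = -2.
Next term = 144 * -2 = -288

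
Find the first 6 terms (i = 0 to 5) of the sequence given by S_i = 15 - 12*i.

This is an arithmetic sequence.
i=0: S_0 = 15 + -12*0 = 15
i=1: S_1 = 15 + -12*1 = 3
i=2: S_2 = 15 + -12*2 = -9
i=3: S_3 = 15 + -12*3 = -21
i=4: S_4 = 15 + -12*4 = -33
i=5: S_5 = 15 + -12*5 = -45
The first 6 terms are: [15, 3, -9, -21, -33, -45]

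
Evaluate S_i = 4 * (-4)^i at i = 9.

S_9 = 4 * (-4)^9 = 4 * -262144 = -1048576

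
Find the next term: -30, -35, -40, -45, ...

Differences: -35 - -30 = -5
This is an arithmetic sequence with common difference d = -5.
Next term = -45 + -5 = -50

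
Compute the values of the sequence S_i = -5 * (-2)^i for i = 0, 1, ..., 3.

This is a geometric sequence.
i=0: S_0 = -5 * (-2)^0 = -5
i=1: S_1 = -5 * (-2)^1 = 10
i=2: S_2 = -5 * (-2)^2 = -20
i=3: S_3 = -5 * (-2)^3 = 40
The first 4 terms are: [-5, 10, -20, 40]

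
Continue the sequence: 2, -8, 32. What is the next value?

Ratios: -8 / 2 = -4.0
This is a geometric sequence with common ratio r = -4.
Next term = 32 * -4 = -128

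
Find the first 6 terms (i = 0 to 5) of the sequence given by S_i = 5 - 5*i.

This is an arithmetic sequence.
i=0: S_0 = 5 + -5*0 = 5
i=1: S_1 = 5 + -5*1 = 0
i=2: S_2 = 5 + -5*2 = -5
i=3: S_3 = 5 + -5*3 = -10
i=4: S_4 = 5 + -5*4 = -15
i=5: S_5 = 5 + -5*5 = -20
The first 6 terms are: [5, 0, -5, -10, -15, -20]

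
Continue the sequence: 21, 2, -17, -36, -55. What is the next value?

Differences: 2 - 21 = -19
This is an arithmetic sequence with common difference d = -19.
Next term = -55 + -19 = -74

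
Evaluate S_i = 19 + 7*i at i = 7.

S_7 = 19 + 7*7 = 19 + 49 = 68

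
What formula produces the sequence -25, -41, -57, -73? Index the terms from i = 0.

Check differences: -41 - -25 = -16
-57 - -41 = -16
Common difference d = -16.
First term a = -25.
Formula: S_i = -25 - 16*i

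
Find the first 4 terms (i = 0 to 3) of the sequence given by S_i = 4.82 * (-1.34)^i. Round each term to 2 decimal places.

This is a geometric sequence.
i=0: S_0 = 4.82 * (-1.34)^0 = 4.82
i=1: S_1 = 4.82 * (-1.34)^1 ≈ -6.46
i=2: S_2 = 4.82 * (-1.34)^2 ≈ 8.65
i=3: S_3 = 4.82 * (-1.34)^3 ≈ -11.6
The first 4 terms are: [4.82, -6.46, 8.65, -11.6]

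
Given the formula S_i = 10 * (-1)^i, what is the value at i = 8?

S_8 = 10 * (-1)^8 = 10 * 1 = 10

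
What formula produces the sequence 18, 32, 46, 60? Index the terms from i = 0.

Check differences: 32 - 18 = 14
46 - 32 = 14
Common difference d = 14.
First term a = 18.
Formula: S_i = 18 + 14*i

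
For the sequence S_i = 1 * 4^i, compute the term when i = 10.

S_10 = 1 * 4^10 = 1 * 1048576 = 1048576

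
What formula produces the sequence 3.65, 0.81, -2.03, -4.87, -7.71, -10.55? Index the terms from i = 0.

Check differences: 0.81 - 3.65 = -2.84
-2.03 - 0.81 = -2.84
Common difference d = -2.84.
First term a = 3.65.
Formula: S_i = 3.65 - 2.84*i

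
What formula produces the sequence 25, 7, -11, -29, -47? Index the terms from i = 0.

Check differences: 7 - 25 = -18
-11 - 7 = -18
Common difference d = -18.
First term a = 25.
Formula: S_i = 25 - 18*i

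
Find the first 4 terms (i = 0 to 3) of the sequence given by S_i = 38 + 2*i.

This is an arithmetic sequence.
i=0: S_0 = 38 + 2*0 = 38
i=1: S_1 = 38 + 2*1 = 40
i=2: S_2 = 38 + 2*2 = 42
i=3: S_3 = 38 + 2*3 = 44
The first 4 terms are: [38, 40, 42, 44]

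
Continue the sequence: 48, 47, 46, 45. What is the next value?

Differences: 47 - 48 = -1
This is an arithmetic sequence with common difference d = -1.
Next term = 45 + -1 = 44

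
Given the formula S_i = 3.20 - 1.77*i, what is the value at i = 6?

S_6 = 3.2 + -1.77*6 = 3.2 + -10.62 = -7.42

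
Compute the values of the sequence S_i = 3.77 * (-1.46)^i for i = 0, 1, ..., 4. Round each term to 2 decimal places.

This is a geometric sequence.
i=0: S_0 = 3.77 * (-1.46)^0 = 3.77
i=1: S_1 = 3.77 * (-1.46)^1 ≈ -5.5
i=2: S_2 = 3.77 * (-1.46)^2 ≈ 8.04
i=3: S_3 = 3.77 * (-1.46)^3 ≈ -11.73
i=4: S_4 = 3.77 * (-1.46)^4 ≈ 17.13
The first 5 terms are: [3.77, -5.5, 8.04, -11.73, 17.13]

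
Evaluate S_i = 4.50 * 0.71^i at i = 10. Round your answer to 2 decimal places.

S_10 = 4.5 * 0.71^10 ≈ 4.5 * 0.0326 ≈ 0.15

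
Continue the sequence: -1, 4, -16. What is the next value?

Ratios: 4 / -1 = -4.0
This is a geometric sequence with common ratio r = -4.
Next term = -16 * -4 = 64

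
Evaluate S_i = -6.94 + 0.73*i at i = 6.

S_6 = -6.94 + 0.73*6 = -6.94 + 4.38 = -2.56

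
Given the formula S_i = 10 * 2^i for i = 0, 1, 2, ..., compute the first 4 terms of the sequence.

This is a geometric sequence.
i=0: S_0 = 10 * 2^0 = 10
i=1: S_1 = 10 * 2^1 = 20
i=2: S_2 = 10 * 2^2 = 40
i=3: S_3 = 10 * 2^3 = 80
The first 4 terms are: [10, 20, 40, 80]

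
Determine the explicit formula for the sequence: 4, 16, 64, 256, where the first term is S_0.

Check ratios: 16 / 4 = 4.0
Common ratio r = 4.
First term a = 4.
Formula: S_i = 4 * 4^i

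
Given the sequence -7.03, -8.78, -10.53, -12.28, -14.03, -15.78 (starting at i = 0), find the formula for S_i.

Check differences: -8.78 - -7.03 = -1.75
-10.53 - -8.78 = -1.75
Common difference d = -1.75.
First term a = -7.03.
Formula: S_i = -7.03 - 1.75*i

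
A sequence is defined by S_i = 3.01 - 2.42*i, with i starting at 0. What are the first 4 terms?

This is an arithmetic sequence.
i=0: S_0 = 3.01 + -2.42*0 = 3.01
i=1: S_1 = 3.01 + -2.42*1 = 0.59
i=2: S_2 = 3.01 + -2.42*2 = -1.83
i=3: S_3 = 3.01 + -2.42*3 = -4.25
The first 4 terms are: [3.01, 0.59, -1.83, -4.25]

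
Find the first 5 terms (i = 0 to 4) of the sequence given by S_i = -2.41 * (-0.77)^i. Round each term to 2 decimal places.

This is a geometric sequence.
i=0: S_0 = -2.41 * (-0.77)^0 = -2.41
i=1: S_1 = -2.41 * (-0.77)^1 ≈ 1.86
i=2: S_2 = -2.41 * (-0.77)^2 ≈ -1.43
i=3: S_3 = -2.41 * (-0.77)^3 ≈ 1.1
i=4: S_4 = -2.41 * (-0.77)^4 ≈ -0.85
The first 5 terms are: [-2.41, 1.86, -1.43, 1.1, -0.85]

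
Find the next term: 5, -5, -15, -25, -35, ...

Differences: -5 - 5 = -10
This is an arithmetic sequence with common difference d = -10.
Next term = -35 + -10 = -45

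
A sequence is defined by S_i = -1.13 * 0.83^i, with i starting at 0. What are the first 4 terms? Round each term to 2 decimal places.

This is a geometric sequence.
i=0: S_0 = -1.13 * 0.83^0 = -1.13
i=1: S_1 = -1.13 * 0.83^1 ≈ -0.94
i=2: S_2 = -1.13 * 0.83^2 ≈ -0.78
i=3: S_3 = -1.13 * 0.83^3 ≈ -0.65
The first 4 terms are: [-1.13, -0.94, -0.78, -0.65]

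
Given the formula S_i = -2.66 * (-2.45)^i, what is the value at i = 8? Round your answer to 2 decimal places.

S_8 = -2.66 * (-2.45)^8 ≈ -2.66 * 1298.1614 ≈ -3453.11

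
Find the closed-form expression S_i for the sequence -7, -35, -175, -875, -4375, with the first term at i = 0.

Check ratios: -35 / -7 = 5.0
Common ratio r = 5.
First term a = -7.
Formula: S_i = -7 * 5^i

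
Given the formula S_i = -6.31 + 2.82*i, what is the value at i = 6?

S_6 = -6.31 + 2.82*6 = -6.31 + 16.92 = 10.61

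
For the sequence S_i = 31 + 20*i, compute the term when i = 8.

S_8 = 31 + 20*8 = 31 + 160 = 191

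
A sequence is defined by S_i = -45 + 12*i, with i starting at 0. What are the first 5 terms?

This is an arithmetic sequence.
i=0: S_0 = -45 + 12*0 = -45
i=1: S_1 = -45 + 12*1 = -33
i=2: S_2 = -45 + 12*2 = -21
i=3: S_3 = -45 + 12*3 = -9
i=4: S_4 = -45 + 12*4 = 3
The first 5 terms are: [-45, -33, -21, -9, 3]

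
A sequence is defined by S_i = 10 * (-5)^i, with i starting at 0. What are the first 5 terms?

This is a geometric sequence.
i=0: S_0 = 10 * (-5)^0 = 10
i=1: S_1 = 10 * (-5)^1 = -50
i=2: S_2 = 10 * (-5)^2 = 250
i=3: S_3 = 10 * (-5)^3 = -1250
i=4: S_4 = 10 * (-5)^4 = 6250
The first 5 terms are: [10, -50, 250, -1250, 6250]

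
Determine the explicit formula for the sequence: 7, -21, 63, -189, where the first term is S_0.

Check ratios: -21 / 7 = -3.0
Common ratio r = -3.
First term a = 7.
Formula: S_i = 7 * (-3)^i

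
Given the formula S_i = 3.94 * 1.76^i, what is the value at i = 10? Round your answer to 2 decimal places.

S_10 = 3.94 * 1.76^10 ≈ 3.94 * 285.185 ≈ 1123.63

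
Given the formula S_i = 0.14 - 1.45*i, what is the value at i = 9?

S_9 = 0.14 + -1.45*9 = 0.14 + -13.05 = -12.91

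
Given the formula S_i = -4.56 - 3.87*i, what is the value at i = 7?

S_7 = -4.56 + -3.87*7 = -4.56 + -27.09 = -31.65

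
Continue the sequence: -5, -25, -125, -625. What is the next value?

Ratios: -25 / -5 = 5.0
This is a geometric sequence with common ratio r = 5.
Next term = -625 * 5 = -3125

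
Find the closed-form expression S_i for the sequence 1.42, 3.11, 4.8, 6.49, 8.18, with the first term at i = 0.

Check differences: 3.11 - 1.42 = 1.69
4.8 - 3.11 = 1.69
Common difference d = 1.69.
First term a = 1.42.
Formula: S_i = 1.42 + 1.69*i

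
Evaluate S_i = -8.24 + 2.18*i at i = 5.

S_5 = -8.24 + 2.18*5 = -8.24 + 10.9 = 2.66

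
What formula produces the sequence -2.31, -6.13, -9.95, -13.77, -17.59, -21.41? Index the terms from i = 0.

Check differences: -6.13 - -2.31 = -3.82
-9.95 - -6.13 = -3.82
Common difference d = -3.82.
First term a = -2.31.
Formula: S_i = -2.31 - 3.82*i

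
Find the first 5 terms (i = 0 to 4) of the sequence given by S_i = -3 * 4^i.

This is a geometric sequence.
i=0: S_0 = -3 * 4^0 = -3
i=1: S_1 = -3 * 4^1 = -12
i=2: S_2 = -3 * 4^2 = -48
i=3: S_3 = -3 * 4^3 = -192
i=4: S_4 = -3 * 4^4 = -768
The first 5 terms are: [-3, -12, -48, -192, -768]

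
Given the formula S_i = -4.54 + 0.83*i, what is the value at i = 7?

S_7 = -4.54 + 0.83*7 = -4.54 + 5.81 = 1.27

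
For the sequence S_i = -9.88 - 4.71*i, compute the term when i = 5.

S_5 = -9.88 + -4.71*5 = -9.88 + -23.55 = -33.43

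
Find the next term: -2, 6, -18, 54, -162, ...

Ratios: 6 / -2 = -3.0
This is a geometric sequence with common ratio r = -3.
Next term = -162 * -3 = 486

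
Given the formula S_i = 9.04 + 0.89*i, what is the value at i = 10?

S_10 = 9.04 + 0.89*10 = 9.04 + 8.9 = 17.94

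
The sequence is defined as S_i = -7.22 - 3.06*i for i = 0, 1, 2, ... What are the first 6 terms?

This is an arithmetic sequence.
i=0: S_0 = -7.22 + -3.06*0 = -7.22
i=1: S_1 = -7.22 + -3.06*1 = -10.28
i=2: S_2 = -7.22 + -3.06*2 = -13.34
i=3: S_3 = -7.22 + -3.06*3 = -16.4
i=4: S_4 = -7.22 + -3.06*4 = -19.46
i=5: S_5 = -7.22 + -3.06*5 = -22.52
The first 6 terms are: [-7.22, -10.28, -13.34, -16.4, -19.46, -22.52]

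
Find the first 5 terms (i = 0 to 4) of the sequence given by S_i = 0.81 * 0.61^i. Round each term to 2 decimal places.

This is a geometric sequence.
i=0: S_0 = 0.81 * 0.61^0 = 0.81
i=1: S_1 = 0.81 * 0.61^1 ≈ 0.49
i=2: S_2 = 0.81 * 0.61^2 ≈ 0.3
i=3: S_3 = 0.81 * 0.61^3 ≈ 0.18
i=4: S_4 = 0.81 * 0.61^4 ≈ 0.11
The first 5 terms are: [0.81, 0.49, 0.3, 0.18, 0.11]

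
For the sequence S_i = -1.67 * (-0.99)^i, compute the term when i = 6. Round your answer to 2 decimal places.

S_6 = -1.67 * (-0.99)^6 ≈ -1.67 * 0.9415 ≈ -1.57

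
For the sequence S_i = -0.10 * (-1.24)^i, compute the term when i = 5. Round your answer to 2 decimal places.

S_5 = -0.1 * (-1.24)^5 ≈ -0.1 * -2.9316 ≈ 0.29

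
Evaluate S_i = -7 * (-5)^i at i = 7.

S_7 = -7 * (-5)^7 = -7 * -78125 = 546875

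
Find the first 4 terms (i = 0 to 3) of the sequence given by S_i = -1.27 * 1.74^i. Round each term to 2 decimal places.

This is a geometric sequence.
i=0: S_0 = -1.27 * 1.74^0 = -1.27
i=1: S_1 = -1.27 * 1.74^1 ≈ -2.21
i=2: S_2 = -1.27 * 1.74^2 ≈ -3.85
i=3: S_3 = -1.27 * 1.74^3 ≈ -6.69
The first 4 terms are: [-1.27, -2.21, -3.85, -6.69]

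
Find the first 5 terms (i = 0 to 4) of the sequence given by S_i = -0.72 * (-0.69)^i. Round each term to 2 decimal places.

This is a geometric sequence.
i=0: S_0 = -0.72 * (-0.69)^0 = -0.72
i=1: S_1 = -0.72 * (-0.69)^1 ≈ 0.5
i=2: S_2 = -0.72 * (-0.69)^2 ≈ -0.34
i=3: S_3 = -0.72 * (-0.69)^3 ≈ 0.24
i=4: S_4 = -0.72 * (-0.69)^4 ≈ -0.16
The first 5 terms are: [-0.72, 0.5, -0.34, 0.24, -0.16]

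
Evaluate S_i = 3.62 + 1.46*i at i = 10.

S_10 = 3.62 + 1.46*10 = 3.62 + 14.6 = 18.22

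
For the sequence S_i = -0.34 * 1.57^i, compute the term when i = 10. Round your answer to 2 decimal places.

S_10 = -0.34 * 1.57^10 ≈ -0.34 * 90.9906 ≈ -30.94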